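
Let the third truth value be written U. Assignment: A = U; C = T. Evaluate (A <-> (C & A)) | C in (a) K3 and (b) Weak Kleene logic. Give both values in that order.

In K3: C & A = T & U = U
A <-> (C & A) = U <-> U = U
(A <-> (C & A)) | C = U | T = T
In Weak Kleene logic: C & A = T & U = U
A <-> (C & A) = U <-> U = U
(A <-> (C & A)) | C = U | T = U
They differ because K3 and Weak Kleene logic treat U differently under the binary connectives.

T; U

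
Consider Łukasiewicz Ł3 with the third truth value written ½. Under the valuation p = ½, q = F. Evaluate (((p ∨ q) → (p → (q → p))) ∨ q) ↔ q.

F

p ∨ q = ½ ∨ F = ½
q → p = F → ½ = T  [min(1, 1−0+½)]
p → (q → p) = ½ → T = T
(p ∨ q) → (p → (q → p)) = ½ → T = T
((p ∨ q) → (p → (q → p))) ∨ q = T ∨ F = T
(((p ∨ q) → (p → (q → p))) ∨ q) ↔ q = T ↔ F = F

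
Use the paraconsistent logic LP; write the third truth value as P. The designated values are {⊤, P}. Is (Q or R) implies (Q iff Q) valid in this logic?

Yes

Every assignment of Q, R over {⊤, P, ⊥} gives a value in {⊤, P}.
In particular, with Q=P, R=P: (Q or R) implies (Q iff Q) = P.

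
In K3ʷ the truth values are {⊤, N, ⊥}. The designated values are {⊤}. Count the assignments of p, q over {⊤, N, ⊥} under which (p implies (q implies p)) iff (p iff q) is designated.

Designated under: (p=⊤, q=⊤); (p=⊥, q=⊥).

2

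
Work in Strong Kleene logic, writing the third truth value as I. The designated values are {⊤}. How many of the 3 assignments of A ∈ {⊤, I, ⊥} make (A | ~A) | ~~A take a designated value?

A=⊤: ⊤ ✓
A=I: I ·
A=⊥: ⊤ ✓

2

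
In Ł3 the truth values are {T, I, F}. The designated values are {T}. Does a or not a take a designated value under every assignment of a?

No

Countermodel: a=I gives I, which is not designated.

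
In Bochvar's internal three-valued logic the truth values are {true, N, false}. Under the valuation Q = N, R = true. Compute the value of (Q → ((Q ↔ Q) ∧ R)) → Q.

N

Q ↔ Q = N ↔ N = N
(Q ↔ Q) ∧ R = N ∧ true = N
Q → ((Q ↔ Q) ∧ R) = N → N = N
(Q → ((Q ↔ Q) ∧ R)) → Q = N → N = N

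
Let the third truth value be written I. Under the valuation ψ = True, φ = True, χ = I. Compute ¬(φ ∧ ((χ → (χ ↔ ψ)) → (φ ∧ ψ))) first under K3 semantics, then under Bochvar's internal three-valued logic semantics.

In K3: χ ↔ ψ = I ↔ True = I
χ → (χ ↔ ψ) = I → I = I  [¬I ∨ I]
φ ∧ ψ = True ∧ True = True
(χ → (χ ↔ ψ)) → (φ ∧ ψ) = I → True = True
φ ∧ ((χ → (χ ↔ ψ)) → (φ ∧ ψ)) = True ∧ True = True
¬(φ ∧ ((χ → (χ ↔ ψ)) → (φ ∧ ψ))) = ¬True = False
In Bochvar's internal three-valued logic: χ ↔ ψ = I ↔ True = I
χ → (χ ↔ ψ) = I → I = I
φ ∧ ψ = True ∧ True = True
(χ → (χ ↔ ψ)) → (φ ∧ ψ) = I → True = I
φ ∧ ((χ → (χ ↔ ψ)) → (φ ∧ ψ)) = True ∧ I = I
¬(φ ∧ ((χ → (χ ↔ ψ)) → (φ ∧ ψ))) = ¬I = I
They differ because K3 and Bochvar's internal three-valued logic treat I differently under the binary connectives.

False; I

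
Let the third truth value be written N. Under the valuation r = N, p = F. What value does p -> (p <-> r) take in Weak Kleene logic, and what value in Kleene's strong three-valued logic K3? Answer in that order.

In Weak Kleene logic: p <-> r = F <-> N = N
p -> (p <-> r) = F -> N = N  [any arg is the third value ⇒ result is the third value]
In Kleene's strong three-valued logic K3: p <-> r = F <-> N = N
p -> (p <-> r) = F -> N = T
They differ because Weak Kleene logic and Kleene's strong three-valued logic K3 treat N differently under the binary connectives.

N; T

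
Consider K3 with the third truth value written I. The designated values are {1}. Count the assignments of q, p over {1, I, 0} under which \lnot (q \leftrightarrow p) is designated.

Designated under: (q=1, p=0); (q=0, p=1).

2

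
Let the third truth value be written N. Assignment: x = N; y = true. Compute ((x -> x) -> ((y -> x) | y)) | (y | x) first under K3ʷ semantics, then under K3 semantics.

N; true

In K3ʷ: x -> x = N -> N = N  [any arg is the third value ⇒ result is the third value]
y -> x = true -> N = N
(y -> x) | y = N | true = N
(x -> x) -> ((y -> x) | y) = N -> N = N
y | x = true | N = N
((x -> x) -> ((y -> x) | y)) | (y | x) = N | N = N
In K3: x -> x = N -> N = N  [~N | N]
y -> x = true -> N = N
(y -> x) | y = N | true = true
(x -> x) -> ((y -> x) | y) = N -> true = true
y | x = true | N = true
((x -> x) -> ((y -> x) | y)) | (y | x) = true | true = true
They differ because K3ʷ and K3 treat N differently under the binary connectives.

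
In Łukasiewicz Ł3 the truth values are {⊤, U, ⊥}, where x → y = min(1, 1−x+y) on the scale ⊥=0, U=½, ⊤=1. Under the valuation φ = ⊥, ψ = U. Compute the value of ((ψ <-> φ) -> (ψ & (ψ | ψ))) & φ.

⊥

ψ <-> φ = U <-> ⊥ = U  [1 − |½−0|]
ψ | ψ = U | U = U
ψ & (ψ | ψ) = U & U = U
(ψ <-> φ) -> (ψ & (ψ | ψ)) = U -> U = ⊤
((ψ <-> φ) -> (ψ & (ψ | ψ))) & φ = ⊤ & ⊥ = ⊥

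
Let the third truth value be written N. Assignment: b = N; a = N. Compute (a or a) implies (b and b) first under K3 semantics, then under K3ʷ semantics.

In K3: a or a = N or N = N
b and b = N and N = N
(a or a) implies (b and b) = N implies N = N  [not N or N]
In K3ʷ: a or a = N or N = N
b and b = N and N = N
(a or a) implies (b and b) = N implies N = N  [any arg is the third value ⇒ result is the third value]

N; N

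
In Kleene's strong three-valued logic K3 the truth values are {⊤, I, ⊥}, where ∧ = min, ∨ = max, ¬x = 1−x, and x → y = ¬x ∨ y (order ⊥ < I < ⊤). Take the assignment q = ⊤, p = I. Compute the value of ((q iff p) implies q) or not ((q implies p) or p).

⊤

q iff p = ⊤ iff I = I
(q iff p) implies q = I implies ⊤ = ⊤  [not I or ⊤]
q implies p = ⊤ implies I = I
(q implies p) or p = I or I = I
not ((q implies p) or p) = not I = I
((q iff p) implies q) or not ((q implies p) or p) = ⊤ or I = ⊤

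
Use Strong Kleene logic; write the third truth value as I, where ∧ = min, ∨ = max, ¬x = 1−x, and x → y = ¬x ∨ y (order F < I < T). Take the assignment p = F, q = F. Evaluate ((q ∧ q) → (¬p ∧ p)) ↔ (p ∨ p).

q ∧ q = F ∧ F = F
¬p = ¬F = T
¬p ∧ p = T ∧ F = F
(q ∧ q) → (¬p ∧ p) = F → F = T
p ∨ p = F ∨ F = F
((q ∧ q) → (¬p ∧ p)) ↔ (p ∨ p) = T ↔ F = F

F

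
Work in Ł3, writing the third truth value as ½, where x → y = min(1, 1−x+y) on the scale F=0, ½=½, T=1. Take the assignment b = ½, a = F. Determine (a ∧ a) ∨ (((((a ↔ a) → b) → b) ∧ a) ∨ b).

½

a ∧ a = F ∧ F = F
a ↔ a = F ↔ F = T
(a ↔ a) → b = T → ½ = ½
((a ↔ a) → b) → b = ½ → ½ = T
(((a ↔ a) → b) → b) ∧ a = T ∧ F = F
((((a ↔ a) → b) → b) ∧ a) ∨ b = F ∨ ½ = ½
(a ∧ a) ∨ (((((a ↔ a) → b) → b) ∧ a) ∨ b) = F ∨ ½ = ½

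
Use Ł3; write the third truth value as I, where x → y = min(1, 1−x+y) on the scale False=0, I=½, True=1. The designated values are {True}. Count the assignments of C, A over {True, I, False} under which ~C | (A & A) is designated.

Of the 9 assignments, 5 give a value in {True}.

5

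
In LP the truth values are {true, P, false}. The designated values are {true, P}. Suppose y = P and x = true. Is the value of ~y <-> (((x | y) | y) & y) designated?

Yes

~y = ~P = P
x | y = true | P = true
(x | y) | y = true | P = true
((x | y) | y) & y = true & P = P
~y <-> (((x | y) | y) & y) = P <-> P = P
P ∈ {true, P}.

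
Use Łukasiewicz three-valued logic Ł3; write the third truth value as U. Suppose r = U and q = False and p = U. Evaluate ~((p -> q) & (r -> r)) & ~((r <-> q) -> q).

p -> q = U -> False = U  [min(1, 1−½+0)]
r -> r = U -> U = True
(p -> q) & (r -> r) = U & True = U
~((p -> q) & (r -> r)) = ~U = U
r <-> q = U <-> False = U
(r <-> q) -> q = U -> False = U
~((r <-> q) -> q) = ~U = U
~((p -> q) & (r -> r)) & ~((r <-> q) -> q) = U & U = U

U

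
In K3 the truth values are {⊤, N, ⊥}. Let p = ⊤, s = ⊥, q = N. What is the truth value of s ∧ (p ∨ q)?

⊥

p ∨ q = ⊤ ∨ N = ⊤
s ∧ (p ∨ q) = ⊥ ∧ ⊤ = ⊥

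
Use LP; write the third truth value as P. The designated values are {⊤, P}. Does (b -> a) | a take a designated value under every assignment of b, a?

No

Countermodel: b=⊤, a=⊥ gives ⊥, which is not designated.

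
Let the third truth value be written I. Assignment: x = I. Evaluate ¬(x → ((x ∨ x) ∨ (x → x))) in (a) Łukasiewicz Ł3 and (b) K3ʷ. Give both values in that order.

In Łukasiewicz Ł3: x ∨ x = I ∨ I = I
x → x = I → I = true  [min(1, 1−½+½)]
(x ∨ x) ∨ (x → x) = I ∨ true = true
x → ((x ∨ x) ∨ (x → x)) = I → true = true
¬(x → ((x ∨ x) ∨ (x → x))) = ¬true = false
In K3ʷ: x ∨ x = I ∨ I = I
x → x = I → I = I  [any arg is the third value ⇒ result is the third value]
(x ∨ x) ∨ (x → x) = I ∨ I = I
x → ((x ∨ x) ∨ (x → x)) = I → I = I
¬(x → ((x ∨ x) ∨ (x → x))) = ¬I = I
They differ because Łukasiewicz Ł3 and K3ʷ treat I differently under the binary connectives.

false; I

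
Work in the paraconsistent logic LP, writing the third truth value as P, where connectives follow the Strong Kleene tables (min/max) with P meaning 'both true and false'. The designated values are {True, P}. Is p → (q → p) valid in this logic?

Every assignment of p, q over {True, P, False} gives a value in {True, P}.
In particular, with p=P, q=P: p → (q → p) = P.

Yes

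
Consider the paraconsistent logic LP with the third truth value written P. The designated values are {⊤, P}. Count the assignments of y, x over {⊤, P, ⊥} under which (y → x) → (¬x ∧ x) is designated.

5

Of the 9 assignments, 5 give a value in {⊤, P}.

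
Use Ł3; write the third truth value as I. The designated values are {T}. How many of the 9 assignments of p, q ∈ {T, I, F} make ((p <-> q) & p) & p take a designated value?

Designated under: (p=T, q=T).

1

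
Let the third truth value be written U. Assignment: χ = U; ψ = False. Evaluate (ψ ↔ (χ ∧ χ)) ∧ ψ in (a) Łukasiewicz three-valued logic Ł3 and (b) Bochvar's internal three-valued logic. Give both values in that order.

False; U

In Łukasiewicz three-valued logic Ł3: χ ∧ χ = U ∧ U = U
ψ ↔ (χ ∧ χ) = False ↔ U = U  [1 − |0−½|]
(ψ ↔ (χ ∧ χ)) ∧ ψ = U ∧ False = False
In Bochvar's internal three-valued logic: χ ∧ χ = U ∧ U = U
ψ ↔ (χ ∧ χ) = False ↔ U = U
(ψ ↔ (χ ∧ χ)) ∧ ψ = U ∧ False = U
They differ because Łukasiewicz three-valued logic Ł3 and Bochvar's internal three-valued logic treat U differently under the binary connectives.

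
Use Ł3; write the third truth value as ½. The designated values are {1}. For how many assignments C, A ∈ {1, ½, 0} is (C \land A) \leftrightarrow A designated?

6

Of the 9 assignments, 6 give a value in {1}.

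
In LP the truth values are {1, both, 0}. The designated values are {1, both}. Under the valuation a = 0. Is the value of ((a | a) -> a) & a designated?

No

a | a = 0 | 0 = 0
(a | a) -> a = 0 -> 0 = 1
((a | a) -> a) & a = 1 & 0 = 0
0 ∉ {1, both}.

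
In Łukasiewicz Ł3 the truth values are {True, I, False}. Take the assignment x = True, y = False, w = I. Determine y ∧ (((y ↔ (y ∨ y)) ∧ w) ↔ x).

y ∨ y = False ∨ False = False
y ↔ (y ∨ y) = False ↔ False = True
(y ↔ (y ∨ y)) ∧ w = True ∧ I = I
((y ↔ (y ∨ y)) ∧ w) ↔ x = I ↔ True = I
y ∧ (((y ↔ (y ∨ y)) ∧ w) ↔ x) = False ∧ I = False

False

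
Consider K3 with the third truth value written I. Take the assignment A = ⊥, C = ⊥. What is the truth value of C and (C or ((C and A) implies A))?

⊥

C and A = ⊥ and ⊥ = ⊥
(C and A) implies A = ⊥ implies ⊥ = ⊤
C or ((C and A) implies A) = ⊥ or ⊤ = ⊤
C and (C or ((C and A) implies A)) = ⊥ and ⊤ = ⊥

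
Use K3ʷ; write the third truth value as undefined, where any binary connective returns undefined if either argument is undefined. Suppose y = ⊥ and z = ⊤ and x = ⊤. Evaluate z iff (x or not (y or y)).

y or y = ⊥ or ⊥ = ⊥
not (y or y) = not ⊥ = ⊤
x or not (y or y) = ⊤ or ⊤ = ⊤
z iff (x or not (y or y)) = ⊤ iff ⊤ = ⊤

⊤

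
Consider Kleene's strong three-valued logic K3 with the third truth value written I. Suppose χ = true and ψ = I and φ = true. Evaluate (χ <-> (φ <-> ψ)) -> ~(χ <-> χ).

I

φ <-> ψ = true <-> I = I
χ <-> (φ <-> ψ) = true <-> I = I
χ <-> χ = true <-> true = true
~(χ <-> χ) = ~true = false
(χ <-> (φ <-> ψ)) -> ~(χ <-> χ) = I -> false = I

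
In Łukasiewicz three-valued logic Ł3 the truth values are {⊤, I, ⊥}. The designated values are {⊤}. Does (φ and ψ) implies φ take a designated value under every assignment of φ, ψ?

Every assignment of φ, ψ over {⊤, I, ⊥} gives a value in {⊤}.
In particular, with φ=I, ψ=I: (φ and ψ) implies φ = ⊤.

Yes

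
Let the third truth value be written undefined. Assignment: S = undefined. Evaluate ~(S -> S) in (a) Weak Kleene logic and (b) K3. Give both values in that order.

undefined; undefined

In Weak Kleene logic: S -> S = undefined -> undefined = undefined  [any arg is the third value ⇒ result is the third value]
~(S -> S) = ~undefined = undefined
In K3: S -> S = undefined -> undefined = undefined  [~undefined | undefined]
~(S -> S) = ~undefined = undefined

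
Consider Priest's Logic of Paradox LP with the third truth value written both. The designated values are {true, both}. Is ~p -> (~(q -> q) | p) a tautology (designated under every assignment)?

Countermodel: p=false, q=true gives false, which is not designated.

No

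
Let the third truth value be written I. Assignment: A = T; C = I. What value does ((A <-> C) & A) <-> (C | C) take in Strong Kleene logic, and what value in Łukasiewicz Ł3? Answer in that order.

In Strong Kleene logic: A <-> C = T <-> I = I
(A <-> C) & A = I & T = I
C | C = I | I = I
((A <-> C) & A) <-> (C | C) = I <-> I = I
In Łukasiewicz Ł3: A <-> C = T <-> I = I  [1 − |1−½|]
(A <-> C) & A = I & T = I
C | C = I | I = I
((A <-> C) & A) <-> (C | C) = I <-> I = T
They differ because Strong Kleene logic and Łukasiewicz Ł3 treat I differently under implication.

I; T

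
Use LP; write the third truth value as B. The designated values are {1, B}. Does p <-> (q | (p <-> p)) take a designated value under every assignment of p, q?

Countermodel: p=0, q=1 gives 0, which is not designated.

No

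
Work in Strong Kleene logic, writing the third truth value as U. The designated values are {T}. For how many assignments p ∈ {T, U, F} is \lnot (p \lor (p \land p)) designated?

1

p=T: F ·
p=U: U ·
p=F: T ✓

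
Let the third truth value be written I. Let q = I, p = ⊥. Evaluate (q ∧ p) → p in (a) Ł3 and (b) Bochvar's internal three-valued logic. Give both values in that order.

In Ł3: q ∧ p = I ∧ ⊥ = ⊥
(q ∧ p) → p = ⊥ → ⊥ = ⊤
In Bochvar's internal three-valued logic: q ∧ p = I ∧ ⊥ = I
(q ∧ p) → p = I → ⊥ = I
They differ because Ł3 and Bochvar's internal three-valued logic treat I differently under the binary connectives.

⊤; I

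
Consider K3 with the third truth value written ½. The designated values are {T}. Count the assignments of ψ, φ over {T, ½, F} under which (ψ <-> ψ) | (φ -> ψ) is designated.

Of the 9 assignments, 7 give a value in {T}.

7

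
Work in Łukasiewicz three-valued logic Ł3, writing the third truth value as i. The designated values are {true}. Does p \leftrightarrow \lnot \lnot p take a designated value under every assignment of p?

Yes

Every assignment of p over {true, i, false} gives a value in {true}.
In particular, with p=i: p \leftrightarrow \lnot \lnot p = true.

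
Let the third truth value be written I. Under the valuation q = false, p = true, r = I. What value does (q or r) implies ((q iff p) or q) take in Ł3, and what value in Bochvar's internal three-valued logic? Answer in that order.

I; I

In Ł3: q or r = false or I = I
q iff p = false iff true = false
(q iff p) or q = false or false = false
(q or r) implies ((q iff p) or q) = I implies false = I
In Bochvar's internal three-valued logic: q or r = false or I = I
q iff p = false iff true = false
(q iff p) or q = false or false = false
(q or r) implies ((q iff p) or q) = I implies false = I  [any arg is the third value ⇒ result is the third value]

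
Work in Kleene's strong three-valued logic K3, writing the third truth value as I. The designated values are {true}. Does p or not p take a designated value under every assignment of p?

Countermodel: p=I gives I, which is not designated.

No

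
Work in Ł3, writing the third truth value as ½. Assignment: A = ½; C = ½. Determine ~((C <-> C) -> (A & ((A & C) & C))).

C <-> C = ½ <-> ½ = ⊤
A & C = ½ & ½ = ½
(A & C) & C = ½ & ½ = ½
A & ((A & C) & C) = ½ & ½ = ½
(C <-> C) -> (A & ((A & C) & C)) = ⊤ -> ½ = ½
~((C <-> C) -> (A & ((A & C) & C))) = ~½ = ½

½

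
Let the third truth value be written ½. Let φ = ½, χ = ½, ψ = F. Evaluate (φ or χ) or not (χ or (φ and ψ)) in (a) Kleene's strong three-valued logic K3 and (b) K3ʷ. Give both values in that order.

In Kleene's strong three-valued logic K3: φ or χ = ½ or ½ = ½
φ and ψ = ½ and F = F
χ or (φ and ψ) = ½ or F = ½
not (χ or (φ and ψ)) = not ½ = ½
(φ or χ) or not (χ or (φ and ψ)) = ½ or ½ = ½
In K3ʷ: φ or χ = ½ or ½ = ½
φ and ψ = ½ and F = ½
χ or (φ and ψ) = ½ or ½ = ½
not (χ or (φ and ψ)) = not ½ = ½
(φ or χ) or not (χ or (φ and ψ)) = ½ or ½ = ½

½; ½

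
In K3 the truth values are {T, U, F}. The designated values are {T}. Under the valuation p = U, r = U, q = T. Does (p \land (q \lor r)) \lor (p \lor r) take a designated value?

No

q \lor r = T \lor U = T
p \land (q \lor r) = U \land T = U
p \lor r = U \lor U = U
(p \land (q \lor r)) \lor (p \lor r) = U \lor U = U
U ∉ {T}.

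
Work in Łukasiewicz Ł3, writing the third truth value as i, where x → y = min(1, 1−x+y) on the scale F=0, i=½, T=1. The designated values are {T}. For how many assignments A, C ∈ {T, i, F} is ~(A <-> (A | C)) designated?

1

Designated under: (A=F, C=T).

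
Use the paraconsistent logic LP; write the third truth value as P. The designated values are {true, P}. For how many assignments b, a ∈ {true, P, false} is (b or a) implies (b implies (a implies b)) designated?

Of the 9 assignments, 9 give a value in {true, P}.

9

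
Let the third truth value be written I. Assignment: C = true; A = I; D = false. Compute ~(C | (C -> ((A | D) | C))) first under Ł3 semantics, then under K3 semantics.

false; false

In Ł3: A | D = I | false = I
(A | D) | C = I | true = true
C -> ((A | D) | C) = true -> true = true
C | (C -> ((A | D) | C)) = true | true = true
~(C | (C -> ((A | D) | C))) = ~true = false
In K3: A | D = I | false = I
(A | D) | C = I | true = true
C -> ((A | D) | C) = true -> true = true
C | (C -> ((A | D) | C)) = true | true = true
~(C | (C -> ((A | D) | C))) = ~true = false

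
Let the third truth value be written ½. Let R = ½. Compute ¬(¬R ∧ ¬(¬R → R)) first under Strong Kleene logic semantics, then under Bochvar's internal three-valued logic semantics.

In Strong Kleene logic: ¬R = ¬½ = ½
¬R = ¬½ = ½
¬R → R = ½ → ½ = ½  [¬½ ∨ ½]
¬(¬R → R) = ¬½ = ½
¬R ∧ ¬(¬R → R) = ½ ∧ ½ = ½
¬(¬R ∧ ¬(¬R → R)) = ¬½ = ½
In Bochvar's internal three-valued logic: ¬R = ¬½ = ½
¬R = ¬½ = ½
¬R → R = ½ → ½ = ½  [any arg is the third value ⇒ result is the third value]
¬(¬R → R) = ¬½ = ½
¬R ∧ ¬(¬R → R) = ½ ∧ ½ = ½
¬(¬R ∧ ¬(¬R → R)) = ¬½ = ½

½; ½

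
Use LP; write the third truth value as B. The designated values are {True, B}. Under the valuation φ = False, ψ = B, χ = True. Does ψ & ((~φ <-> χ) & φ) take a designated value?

~φ = ~False = True
~φ <-> χ = True <-> True = True
(~φ <-> χ) & φ = True & False = False
ψ & ((~φ <-> χ) & φ) = B & False = False
False ∉ {True, B}.

No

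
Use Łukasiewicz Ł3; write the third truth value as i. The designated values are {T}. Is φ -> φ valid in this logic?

Yes

Every assignment of φ over {T, i, F} gives a value in {T}.
In particular, with φ=i: φ -> φ = T.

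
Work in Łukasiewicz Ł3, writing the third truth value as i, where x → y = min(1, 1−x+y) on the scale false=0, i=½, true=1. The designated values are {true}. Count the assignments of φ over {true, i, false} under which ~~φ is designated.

1

φ=true: true ✓
φ=i: i ·
φ=false: false ·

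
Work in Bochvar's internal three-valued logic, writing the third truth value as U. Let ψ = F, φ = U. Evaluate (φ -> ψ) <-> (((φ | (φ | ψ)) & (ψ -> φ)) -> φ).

φ -> ψ = U -> F = U  [any arg is the third value ⇒ result is the third value]
φ | ψ = U | F = U
φ | (φ | ψ) = U | U = U
ψ -> φ = F -> U = U
(φ | (φ | ψ)) & (ψ -> φ) = U & U = U
((φ | (φ | ψ)) & (ψ -> φ)) -> φ = U -> U = U
(φ -> ψ) <-> (((φ | (φ | ψ)) & (ψ -> φ)) -> φ) = U <-> U = U

U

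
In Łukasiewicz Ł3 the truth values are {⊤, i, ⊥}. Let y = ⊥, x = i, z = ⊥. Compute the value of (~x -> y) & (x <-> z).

~x = ~i = i
~x -> y = i -> ⊥ = i  [min(1, 1−½+0)]
x <-> z = i <-> ⊥ = i
(~x -> y) & (x <-> z) = i & i = i

i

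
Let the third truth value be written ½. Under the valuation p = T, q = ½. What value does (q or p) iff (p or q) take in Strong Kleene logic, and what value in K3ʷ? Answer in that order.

T; ½

In Strong Kleene logic: q or p = ½ or T = T
p or q = T or ½ = T
(q or p) iff (p or q) = T iff T = T
In K3ʷ: q or p = ½ or T = ½
p or q = T or ½ = ½
(q or p) iff (p or q) = ½ iff ½ = ½
They differ because Strong Kleene logic and K3ʷ treat ½ differently under the binary connectives.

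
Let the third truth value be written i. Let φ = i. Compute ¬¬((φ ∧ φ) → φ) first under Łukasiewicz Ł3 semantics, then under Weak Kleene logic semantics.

⊤; i

In Łukasiewicz Ł3: φ ∧ φ = i ∧ i = i
(φ ∧ φ) → φ = i → i = ⊤
¬((φ ∧ φ) → φ) = ¬⊤ = ⊥
¬¬((φ ∧ φ) → φ) = ¬⊥ = ⊤
In Weak Kleene logic: φ ∧ φ = i ∧ i = i
(φ ∧ φ) → φ = i → i = i
¬((φ ∧ φ) → φ) = ¬i = i
¬¬((φ ∧ φ) → φ) = ¬i = i
They differ because Łukasiewicz Ł3 and Weak Kleene logic treat i differently under the binary connectives.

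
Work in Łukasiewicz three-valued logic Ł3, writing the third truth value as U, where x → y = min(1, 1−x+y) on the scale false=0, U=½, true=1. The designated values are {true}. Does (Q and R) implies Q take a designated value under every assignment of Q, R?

Every assignment of Q, R over {true, U, false} gives a value in {true}.
In particular, with Q=U, R=U: (Q and R) implies Q = true.

Yes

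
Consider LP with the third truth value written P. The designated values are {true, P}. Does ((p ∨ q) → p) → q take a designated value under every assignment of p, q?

Countermodel: p=true, q=false gives false, which is not designated.

No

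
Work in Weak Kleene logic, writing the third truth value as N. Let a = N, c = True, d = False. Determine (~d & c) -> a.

N

~d = ~False = True
~d & c = True & True = True
(~d & c) -> a = True -> N = N  [any arg is the third value ⇒ result is the third value]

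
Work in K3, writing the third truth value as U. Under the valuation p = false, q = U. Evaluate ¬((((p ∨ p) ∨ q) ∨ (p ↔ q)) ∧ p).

p ∨ p = false ∨ false = false
(p ∨ p) ∨ q = false ∨ U = U
p ↔ q = false ↔ U = U
((p ∨ p) ∨ q) ∨ (p ↔ q) = U ∨ U = U
(((p ∨ p) ∨ q) ∨ (p ↔ q)) ∧ p = U ∧ false = false
¬((((p ∨ p) ∨ q) ∨ (p ↔ q)) ∧ p) = ¬false = true

true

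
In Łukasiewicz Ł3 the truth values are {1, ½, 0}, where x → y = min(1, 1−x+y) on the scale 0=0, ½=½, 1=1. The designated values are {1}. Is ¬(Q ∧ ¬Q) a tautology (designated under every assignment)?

No

Countermodel: Q=½ gives ½, which is not designated.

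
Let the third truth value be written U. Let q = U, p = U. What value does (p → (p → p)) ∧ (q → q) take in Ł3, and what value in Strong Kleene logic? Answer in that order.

In Ł3: p → p = U → U = true  [min(1, 1−½+½)]
p → (p → p) = U → true = true
q → q = U → U = true
(p → (p → p)) ∧ (q → q) = true ∧ true = true
In Strong Kleene logic: p → p = U → U = U
p → (p → p) = U → U = U
q → q = U → U = U
(p → (p → p)) ∧ (q → q) = U ∧ U = U
They differ because Ł3 and Strong Kleene logic treat U differently under implication.

true; U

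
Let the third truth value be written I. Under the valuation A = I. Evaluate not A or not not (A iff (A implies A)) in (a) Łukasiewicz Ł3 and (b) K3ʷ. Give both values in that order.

I; I

In Łukasiewicz Ł3: not A = not I = I
A implies A = I implies I = True
A iff (A implies A) = I iff True = I
not (A iff (A implies A)) = not I = I
not not (A iff (A implies A)) = not I = I
not A or not not (A iff (A implies A)) = I or I = I
In K3ʷ: not A = not I = I
A implies A = I implies I = I  [any arg is the third value ⇒ result is the third value]
A iff (A implies A) = I iff I = I
not (A iff (A implies A)) = not I = I
not not (A iff (A implies A)) = not I = I
not A or not not (A iff (A implies A)) = I or I = I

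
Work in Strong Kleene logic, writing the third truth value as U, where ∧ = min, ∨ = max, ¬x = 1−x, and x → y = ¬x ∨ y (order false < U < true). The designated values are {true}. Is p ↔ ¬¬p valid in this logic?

No

Countermodel: p=U gives U, which is not designated.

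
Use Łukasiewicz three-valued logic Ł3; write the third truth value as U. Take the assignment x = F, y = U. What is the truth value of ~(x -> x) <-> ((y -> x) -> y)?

F

x -> x = F -> F = T
~(x -> x) = ~T = F
y -> x = U -> F = U  [min(1, 1−½+0)]
(y -> x) -> y = U -> U = T
~(x -> x) <-> ((y -> x) -> y) = F <-> T = F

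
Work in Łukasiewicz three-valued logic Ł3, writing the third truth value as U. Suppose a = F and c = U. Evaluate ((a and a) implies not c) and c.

U

a and a = F and F = F
not c = not U = U
(a and a) implies not c = F implies U = T  [min(1, 1−0+½)]
((a and a) implies not c) and c = T and U = U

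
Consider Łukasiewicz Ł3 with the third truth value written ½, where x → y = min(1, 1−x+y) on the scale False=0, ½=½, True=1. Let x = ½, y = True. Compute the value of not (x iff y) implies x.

x iff y = ½ iff True = ½  [1 − |½−1|]
not (x iff y) = not ½ = ½
not (x iff y) implies x = ½ implies ½ = True

True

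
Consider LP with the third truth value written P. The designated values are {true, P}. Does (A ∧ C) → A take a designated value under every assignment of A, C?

Every assignment of A, C over {true, P, false} gives a value in {true, P}.
In particular, with A=P, C=P: (A ∧ C) → A = P.

Yes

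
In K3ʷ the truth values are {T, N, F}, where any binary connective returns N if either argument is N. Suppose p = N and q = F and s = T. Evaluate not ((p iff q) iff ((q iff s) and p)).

N

p iff q = N iff F = N
q iff s = F iff T = F
(q iff s) and p = F and N = N
(p iff q) iff ((q iff s) and p) = N iff N = N
not ((p iff q) iff ((q iff s) and p)) = not N = N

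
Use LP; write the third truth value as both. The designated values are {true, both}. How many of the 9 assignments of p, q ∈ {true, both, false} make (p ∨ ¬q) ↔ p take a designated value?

Of the 9 assignments, 8 give a value in {true, both}.

8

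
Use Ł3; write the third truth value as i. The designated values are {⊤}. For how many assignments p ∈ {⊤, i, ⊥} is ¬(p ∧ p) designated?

1

p=⊤: ⊥ ·
p=i: i ·
p=⊥: ⊤ ✓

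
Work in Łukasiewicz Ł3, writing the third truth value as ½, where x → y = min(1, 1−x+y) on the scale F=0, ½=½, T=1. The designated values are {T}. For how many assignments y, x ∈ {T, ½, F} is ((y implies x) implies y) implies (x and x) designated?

6

Of the 9 assignments, 6 give a value in {T}.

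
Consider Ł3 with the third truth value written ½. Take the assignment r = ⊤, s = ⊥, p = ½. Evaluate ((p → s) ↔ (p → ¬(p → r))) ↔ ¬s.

p → s = ½ → ⊥ = ½  [min(1, 1−½+0)]
p → r = ½ → ⊤ = ⊤
¬(p → r) = ¬⊤ = ⊥
p → ¬(p → r) = ½ → ⊥ = ½
(p → s) ↔ (p → ¬(p → r)) = ½ ↔ ½ = ⊤
¬s = ¬⊥ = ⊤
((p → s) ↔ (p → ¬(p → r))) ↔ ¬s = ⊤ ↔ ⊤ = ⊤

⊤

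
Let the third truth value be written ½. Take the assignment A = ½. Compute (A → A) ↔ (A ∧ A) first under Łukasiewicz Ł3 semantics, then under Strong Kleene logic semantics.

In Łukasiewicz Ł3: A → A = ½ → ½ = true  [min(1, 1−½+½)]
A ∧ A = ½ ∧ ½ = ½
(A → A) ↔ (A ∧ A) = true ↔ ½ = ½
In Strong Kleene logic: A → A = ½ → ½ = ½  [¬½ ∨ ½]
A ∧ A = ½ ∧ ½ = ½
(A → A) ↔ (A ∧ A) = ½ ↔ ½ = ½

½; ½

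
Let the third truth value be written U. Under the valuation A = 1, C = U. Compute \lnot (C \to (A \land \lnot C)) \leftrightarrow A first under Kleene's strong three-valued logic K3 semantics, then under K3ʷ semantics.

U; U

In Kleene's strong three-valued logic K3: \lnot C = \lnot U = U
A \land \lnot C = 1 \land U = U
C \to (A \land \lnot C) = U \to U = U
\lnot (C \to (A \land \lnot C)) = \lnot U = U
\lnot (C \to (A \land \lnot C)) \leftrightarrow A = U \leftrightarrow 1 = U
In K3ʷ: \lnot C = \lnot U = U
A \land \lnot C = 1 \land U = U
C \to (A \land \lnot C) = U \to U = U  [any arg is the third value ⇒ result is the third value]
\lnot (C \to (A \land \lnot C)) = \lnot U = U
\lnot (C \to (A \land \lnot C)) \leftrightarrow A = U \leftrightarrow 1 = U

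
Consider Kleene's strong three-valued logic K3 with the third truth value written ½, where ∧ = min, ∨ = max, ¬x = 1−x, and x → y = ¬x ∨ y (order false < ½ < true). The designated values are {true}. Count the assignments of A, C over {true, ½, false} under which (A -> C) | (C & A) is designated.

5

Of the 9 assignments, 5 give a value in {true}.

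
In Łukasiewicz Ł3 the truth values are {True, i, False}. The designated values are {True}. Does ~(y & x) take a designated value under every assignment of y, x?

No

Countermodel: y=True, x=True gives False, which is not designated.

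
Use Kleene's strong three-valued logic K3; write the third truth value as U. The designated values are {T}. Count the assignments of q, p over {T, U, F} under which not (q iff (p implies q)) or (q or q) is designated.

4

Designated under: (q=T, p=T); (q=T, p=U); (q=T, p=F); (q=F, p=F).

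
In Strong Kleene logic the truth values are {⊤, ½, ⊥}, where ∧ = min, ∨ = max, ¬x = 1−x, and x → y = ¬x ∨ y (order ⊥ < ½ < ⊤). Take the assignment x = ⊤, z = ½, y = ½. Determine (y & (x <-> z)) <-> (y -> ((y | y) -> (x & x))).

x <-> z = ⊤ <-> ½ = ½
y & (x <-> z) = ½ & ½ = ½
y | y = ½ | ½ = ½
x & x = ⊤ & ⊤ = ⊤
(y | y) -> (x & x) = ½ -> ⊤ = ⊤  [~½ | ⊤]
y -> ((y | y) -> (x & x)) = ½ -> ⊤ = ⊤
(y & (x <-> z)) <-> (y -> ((y | y) -> (x & x))) = ½ <-> ⊤ = ½

½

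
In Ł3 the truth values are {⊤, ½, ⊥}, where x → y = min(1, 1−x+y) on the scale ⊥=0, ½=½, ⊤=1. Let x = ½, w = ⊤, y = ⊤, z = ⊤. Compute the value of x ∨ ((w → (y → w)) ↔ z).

⊤

y → w = ⊤ → ⊤ = ⊤
w → (y → w) = ⊤ → ⊤ = ⊤
(w → (y → w)) ↔ z = ⊤ ↔ ⊤ = ⊤
x ∨ ((w → (y → w)) ↔ z) = ½ ∨ ⊤ = ⊤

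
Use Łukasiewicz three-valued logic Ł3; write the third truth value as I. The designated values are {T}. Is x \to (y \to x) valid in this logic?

Yes

Every assignment of x, y over {T, I, F} gives a value in {T}.
In particular, with x=I, y=I: x \to (y \to x) = T.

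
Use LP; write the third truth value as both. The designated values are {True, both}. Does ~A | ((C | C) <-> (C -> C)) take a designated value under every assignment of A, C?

No

Countermodel: A=True, C=False gives False, which is not designated.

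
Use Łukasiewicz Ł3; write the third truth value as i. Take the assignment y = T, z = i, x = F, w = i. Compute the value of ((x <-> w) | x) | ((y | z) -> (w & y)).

i

x <-> w = F <-> i = i  [1 − |0−½|]
(x <-> w) | x = i | F = i
y | z = T | i = T
w & y = i & T = i
(y | z) -> (w & y) = T -> i = i
((x <-> w) | x) | ((y | z) -> (w & y)) = i | i = i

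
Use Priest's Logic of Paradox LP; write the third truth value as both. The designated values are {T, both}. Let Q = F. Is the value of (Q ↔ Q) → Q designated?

No

Q ↔ Q = F ↔ F = T
(Q ↔ Q) → Q = T → F = F
F ∉ {T, both}.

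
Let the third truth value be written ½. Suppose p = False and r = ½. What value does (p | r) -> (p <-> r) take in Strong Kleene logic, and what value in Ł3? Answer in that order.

½; True

In Strong Kleene logic: p | r = False | ½ = ½
p <-> r = False <-> ½ = ½
(p | r) -> (p <-> r) = ½ -> ½ = ½
In Ł3: p | r = False | ½ = ½
p <-> r = False <-> ½ = ½
(p | r) -> (p <-> r) = ½ -> ½ = True
They differ because Strong Kleene logic and Ł3 treat ½ differently under implication.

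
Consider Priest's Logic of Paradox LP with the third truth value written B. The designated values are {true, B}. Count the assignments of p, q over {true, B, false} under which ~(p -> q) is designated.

Designated under: (p=true, q=B); (p=true, q=false); (p=B, q=B); (p=B, q=false).

4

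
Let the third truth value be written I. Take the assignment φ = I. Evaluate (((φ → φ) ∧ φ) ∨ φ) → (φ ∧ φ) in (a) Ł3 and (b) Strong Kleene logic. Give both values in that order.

In Ł3: φ → φ = I → I = true  [min(1, 1−½+½)]
(φ → φ) ∧ φ = true ∧ I = I
((φ → φ) ∧ φ) ∨ φ = I ∨ I = I
φ ∧ φ = I ∧ I = I
(((φ → φ) ∧ φ) ∨ φ) → (φ ∧ φ) = I → I = true
In Strong Kleene logic: φ → φ = I → I = I  [¬I ∨ I]
(φ → φ) ∧ φ = I ∧ I = I
((φ → φ) ∧ φ) ∨ φ = I ∨ I = I
φ ∧ φ = I ∧ I = I
(((φ → φ) ∧ φ) ∨ φ) → (φ ∧ φ) = I → I = I
They differ because Ł3 and Strong Kleene logic treat I differently under implication.

true; I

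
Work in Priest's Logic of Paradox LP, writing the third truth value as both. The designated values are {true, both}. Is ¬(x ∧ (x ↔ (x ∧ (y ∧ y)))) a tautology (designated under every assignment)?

Countermodel: x=true, y=true gives false, which is not designated.

No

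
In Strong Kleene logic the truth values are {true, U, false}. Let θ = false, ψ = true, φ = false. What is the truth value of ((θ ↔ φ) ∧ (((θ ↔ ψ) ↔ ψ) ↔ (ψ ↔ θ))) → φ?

θ ↔ φ = false ↔ false = true
θ ↔ ψ = false ↔ true = false
(θ ↔ ψ) ↔ ψ = false ↔ true = false
ψ ↔ θ = true ↔ false = false
((θ ↔ ψ) ↔ ψ) ↔ (ψ ↔ θ) = false ↔ false = true
(θ ↔ φ) ∧ (((θ ↔ ψ) ↔ ψ) ↔ (ψ ↔ θ)) = true ∧ true = true
((θ ↔ φ) ∧ (((θ ↔ ψ) ↔ ψ) ↔ (ψ ↔ θ))) → φ = true → false = false

false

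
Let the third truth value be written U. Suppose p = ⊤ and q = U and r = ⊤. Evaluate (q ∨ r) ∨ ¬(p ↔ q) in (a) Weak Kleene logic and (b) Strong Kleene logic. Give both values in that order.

U; ⊤

In Weak Kleene logic: q ∨ r = U ∨ ⊤ = U
p ↔ q = ⊤ ↔ U = U
¬(p ↔ q) = ¬U = U
(q ∨ r) ∨ ¬(p ↔ q) = U ∨ U = U
In Strong Kleene logic: q ∨ r = U ∨ ⊤ = ⊤
p ↔ q = ⊤ ↔ U = U
¬(p ↔ q) = ¬U = U
(q ∨ r) ∨ ¬(p ↔ q) = ⊤ ∨ U = ⊤
They differ because Weak Kleene logic and Strong Kleene logic treat U differently under the binary connectives.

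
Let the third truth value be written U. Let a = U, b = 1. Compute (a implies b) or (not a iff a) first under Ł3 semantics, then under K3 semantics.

In Ł3: a implies b = U implies 1 = 1  [min(1, 1−½+1)]
not a = not U = U
not a iff a = U iff U = 1
(a implies b) or (not a iff a) = 1 or 1 = 1
In K3: a implies b = U implies 1 = 1  [not U or 1]
not a = not U = U
not a iff a = U iff U = U
(a implies b) or (not a iff a) = 1 or U = 1

1; 1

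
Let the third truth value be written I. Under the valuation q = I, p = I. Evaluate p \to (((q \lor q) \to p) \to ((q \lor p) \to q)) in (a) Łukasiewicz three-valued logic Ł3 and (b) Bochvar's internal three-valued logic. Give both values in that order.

In Łukasiewicz three-valued logic Ł3: q \lor q = I \lor I = I
(q \lor q) \to p = I \to I = 1  [min(1, 1−½+½)]
q \lor p = I \lor I = I
(q \lor p) \to q = I \to I = 1
((q \lor q) \to p) \to ((q \lor p) \to q) = 1 \to 1 = 1
p \to (((q \lor q) \to p) \to ((q \lor p) \to q)) = I \to 1 = 1
In Bochvar's internal three-valued logic: q \lor q = I \lor I = I
(q \lor q) \to p = I \to I = I  [any arg is the third value ⇒ result is the third value]
q \lor p = I \lor I = I
(q \lor p) \to q = I \to I = I
((q \lor q) \to p) \to ((q \lor p) \to q) = I \to I = I
p \to (((q \lor q) \to p) \to ((q \lor p) \to q)) = I \to I = I
They differ because Łukasiewicz three-valued logic Ł3 and Bochvar's internal three-valued logic treat I differently under the binary connectives.

1; I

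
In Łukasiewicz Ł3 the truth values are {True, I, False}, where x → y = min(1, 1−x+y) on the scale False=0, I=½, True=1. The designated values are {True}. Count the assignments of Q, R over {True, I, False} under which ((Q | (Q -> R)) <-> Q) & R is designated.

Designated under: (Q=True, R=True).

1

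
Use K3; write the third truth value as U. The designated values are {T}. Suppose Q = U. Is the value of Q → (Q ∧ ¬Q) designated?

No

¬Q = ¬U = U
Q ∧ ¬Q = U ∧ U = U
Q → (Q ∧ ¬Q) = U → U = U
U ∉ {T}.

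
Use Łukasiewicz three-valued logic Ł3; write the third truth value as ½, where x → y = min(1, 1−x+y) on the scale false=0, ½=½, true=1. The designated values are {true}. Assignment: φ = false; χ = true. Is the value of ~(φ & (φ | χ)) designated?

Yes

φ | χ = false | true = true
φ & (φ | χ) = false & true = false
~(φ & (φ | χ)) = ~false = true
true ∈ {true}.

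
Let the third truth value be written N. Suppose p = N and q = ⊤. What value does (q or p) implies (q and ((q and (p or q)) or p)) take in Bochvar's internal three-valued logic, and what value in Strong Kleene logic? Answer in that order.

N; ⊤

In Bochvar's internal three-valued logic: q or p = ⊤ or N = N
p or q = N or ⊤ = N
q and (p or q) = ⊤ and N = N
(q and (p or q)) or p = N or N = N
q and ((q and (p or q)) or p) = ⊤ and N = N
(q or p) implies (q and ((q and (p or q)) or p)) = N implies N = N  [any arg is the third value ⇒ result is the third value]
In Strong Kleene logic: q or p = ⊤ or N = ⊤
p or q = N or ⊤ = ⊤
q and (p or q) = ⊤ and ⊤ = ⊤
(q and (p or q)) or p = ⊤ or N = ⊤
q and ((q and (p or q)) or p) = ⊤ and ⊤ = ⊤
(q or p) implies (q and ((q and (p or q)) or p)) = ⊤ implies ⊤ = ⊤
They differ because Bochvar's internal three-valued logic and Strong Kleene logic treat N differently under the binary connectives.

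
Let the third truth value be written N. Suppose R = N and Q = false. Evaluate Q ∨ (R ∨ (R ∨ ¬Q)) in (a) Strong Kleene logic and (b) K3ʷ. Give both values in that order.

In Strong Kleene logic: ¬Q = ¬false = true
R ∨ ¬Q = N ∨ true = true
R ∨ (R ∨ ¬Q) = N ∨ true = true
Q ∨ (R ∨ (R ∨ ¬Q)) = false ∨ true = true
In K3ʷ: ¬Q = ¬false = true
R ∨ ¬Q = N ∨ true = N
R ∨ (R ∨ ¬Q) = N ∨ N = N
Q ∨ (R ∨ (R ∨ ¬Q)) = false ∨ N = N
They differ because Strong Kleene logic and K3ʷ treat N differently under the binary connectives.

true; N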